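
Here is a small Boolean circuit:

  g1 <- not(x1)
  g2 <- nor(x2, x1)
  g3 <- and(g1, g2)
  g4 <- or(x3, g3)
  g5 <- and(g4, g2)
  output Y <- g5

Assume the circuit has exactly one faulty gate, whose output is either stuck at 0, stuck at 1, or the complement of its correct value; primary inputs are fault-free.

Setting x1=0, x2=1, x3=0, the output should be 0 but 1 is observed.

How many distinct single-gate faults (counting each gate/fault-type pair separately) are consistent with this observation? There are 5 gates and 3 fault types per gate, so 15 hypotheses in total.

4

Fault-free: g1=1, g2=0, g3=0, g4=0, g5=0 → 0. Observed 1.
  g1: none of the 3 fault types match ✗
  g2: stuck-at-1, inverted output ✓; others ✗
  g3: none of the 3 fault types match ✗
  g4: none of the 3 fault types match ✗
  g5: stuck-at-1, inverted output ✓; others ✗
Consistent faults: {g2 stuck-at-1, g2 inverted output, g5 stuck-at-1, g5 inverted output} — 4 in all.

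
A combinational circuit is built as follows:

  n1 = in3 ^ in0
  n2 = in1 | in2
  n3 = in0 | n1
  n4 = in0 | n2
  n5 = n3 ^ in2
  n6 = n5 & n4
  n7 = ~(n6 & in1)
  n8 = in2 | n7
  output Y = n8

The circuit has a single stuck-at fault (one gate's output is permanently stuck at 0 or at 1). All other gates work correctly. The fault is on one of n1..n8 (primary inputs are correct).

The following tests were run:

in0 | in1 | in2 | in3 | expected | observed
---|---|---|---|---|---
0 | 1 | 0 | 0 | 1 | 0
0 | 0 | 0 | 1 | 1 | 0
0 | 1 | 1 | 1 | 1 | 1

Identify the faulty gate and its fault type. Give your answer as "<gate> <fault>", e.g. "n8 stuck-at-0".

n7 stuck-at-0

Fault-free values for test 1 (in0=0, in1=1, in2=0, in3=0): n1=0, n2=1, n3=0, n4=1, n5=0, n6=0, n7=1, n8=1, giving Y=1. Observed 0.
Test 1: faults giving observed 0 are {n1 stuck-at-1, n3 stuck-at-1, n5 stuck-at-1, n6 stuck-at-1, n7 stuck-at-0, n8 stuck-at-0}.
Test 2 (in0=0, in1=0, in2=0, in3=1): fault-free n1=1, n2=0, n3=1, n4=0, n5=1, n6=0, n7=1, n8=1 → 1; observed 0. Eliminates n1 stuck-at-1, n3 stuck-at-1, n5 stuck-at-1, n6 stuck-at-1.
Test 3 (in0=0, in1=1, in2=1, in3=1): fault-free n1=1, n2=1, n3=1, n4=1, n5=0, n6=0, n7=1, n8=1 → 1; observed 1. Eliminates n8 stuck-at-0.
Only n7 stuck-at-0 is consistent with every test.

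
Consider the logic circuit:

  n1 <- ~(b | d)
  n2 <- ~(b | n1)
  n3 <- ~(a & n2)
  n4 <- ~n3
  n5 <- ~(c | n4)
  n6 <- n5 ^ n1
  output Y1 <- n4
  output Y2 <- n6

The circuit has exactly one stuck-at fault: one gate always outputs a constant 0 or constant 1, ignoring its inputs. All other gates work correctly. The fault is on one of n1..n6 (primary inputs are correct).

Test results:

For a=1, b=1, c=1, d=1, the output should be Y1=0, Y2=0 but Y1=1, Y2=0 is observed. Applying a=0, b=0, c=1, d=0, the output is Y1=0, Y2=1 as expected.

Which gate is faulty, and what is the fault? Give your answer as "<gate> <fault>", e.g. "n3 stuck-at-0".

Fault-free values for test 1 (a=1, b=1, c=1, d=1): n1=0, n2=0, n3=1, n4=0, n5=0, n6=0, giving Y1=0, Y2=0. Observed Y1=1, Y2=0.
Test 1: faults giving observed Y1=1, Y2=0 are {n2 stuck-at-1, n3 stuck-at-0, n4 stuck-at-1}.
Test 2 (a=0, b=0, c=1, d=0): fault-free n1=1, n2=0, n3=1, n4=0, n5=0, n6=1 → Y1=0, Y2=1; observed Y1=0, Y2=1. Eliminates n3 stuck-at-0, n4 stuck-at-1.
Only n2 stuck-at-1 is consistent with every test.

n2 stuck-at-1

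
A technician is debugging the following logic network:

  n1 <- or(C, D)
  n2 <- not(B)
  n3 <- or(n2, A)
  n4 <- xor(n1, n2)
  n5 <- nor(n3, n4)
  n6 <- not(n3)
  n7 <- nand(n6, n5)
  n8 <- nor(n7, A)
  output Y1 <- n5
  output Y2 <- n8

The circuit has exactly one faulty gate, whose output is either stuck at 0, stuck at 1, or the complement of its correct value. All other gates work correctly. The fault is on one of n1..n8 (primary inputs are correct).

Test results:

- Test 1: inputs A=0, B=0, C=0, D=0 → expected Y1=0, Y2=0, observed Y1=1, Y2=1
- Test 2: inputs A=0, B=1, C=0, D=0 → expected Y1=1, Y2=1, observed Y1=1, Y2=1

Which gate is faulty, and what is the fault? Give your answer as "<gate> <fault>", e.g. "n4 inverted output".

n2 stuck-at-0

Fault-free values for test 1 (A=0, B=0, C=0, D=0): n1=0, n2=1, n3=1, n4=1, n5=0, n6=0, n7=1, n8=0, giving Y1=0, Y2=0. Observed Y1=1, Y2=1.
Test 1: faults giving observed Y1=1, Y2=1 are {n2 stuck-at-0, n2 inverted output}.
Test 2 (A=0, B=1, C=0, D=0): fault-free n1=0, n2=0, n3=0, n4=0, n5=1, n6=1, n7=0, n8=1 → Y1=1, Y2=1; observed Y1=1, Y2=1. Eliminates n2 inverted output.
Only n2 stuck-at-0 is consistent with every test.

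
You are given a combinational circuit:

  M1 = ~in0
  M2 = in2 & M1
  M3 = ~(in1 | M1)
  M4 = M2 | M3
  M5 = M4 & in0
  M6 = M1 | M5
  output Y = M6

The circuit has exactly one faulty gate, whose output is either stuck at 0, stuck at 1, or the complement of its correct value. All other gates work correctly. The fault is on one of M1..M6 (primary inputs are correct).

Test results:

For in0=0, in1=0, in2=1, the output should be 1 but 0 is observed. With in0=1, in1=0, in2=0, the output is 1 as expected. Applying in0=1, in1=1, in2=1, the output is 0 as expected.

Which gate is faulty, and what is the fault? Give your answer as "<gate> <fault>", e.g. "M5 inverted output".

M1 stuck-at-0

Fault-free values for test 1 (in0=0, in1=0, in2=1): M1=1, M2=1, M3=0, M4=1, M5=0, M6=1, giving Y=1. Observed 0.
Test 1: faults giving observed 0 are {M1 stuck-at-0, M1 inverted output, M6 stuck-at-0, M6 inverted output}.
Test 2 (in0=1, in1=0, in2=0): fault-free M1=0, M2=0, M3=1, M4=1, M5=1, M6=1 → 1; observed 1. Eliminates M6 stuck-at-0, M6 inverted output.
Test 3 (in0=1, in1=1, in2=1): fault-free M1=0, M2=0, M3=0, M4=0, M5=0, M6=0 → 0; observed 0. Eliminates M1 inverted output.
Only M1 stuck-at-0 is consistent with every test.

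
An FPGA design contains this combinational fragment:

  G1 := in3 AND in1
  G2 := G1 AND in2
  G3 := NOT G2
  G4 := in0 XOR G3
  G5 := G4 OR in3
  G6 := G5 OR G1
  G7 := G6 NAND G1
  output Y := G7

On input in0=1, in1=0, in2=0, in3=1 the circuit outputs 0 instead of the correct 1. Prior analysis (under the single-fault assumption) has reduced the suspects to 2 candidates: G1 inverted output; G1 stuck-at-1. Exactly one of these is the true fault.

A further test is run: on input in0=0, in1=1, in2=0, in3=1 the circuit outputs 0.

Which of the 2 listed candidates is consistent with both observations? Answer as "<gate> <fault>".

G1 stuck-at-1

Evaluate each candidate on input in0=0, in1=1, in2=0, in3=1:
  G1 inverted output: G1=0 [inverted output], G2=0, G3=1, G4=1, G5=1, G6=1, G7=1 → 1 — eliminated
  G1 stuck-at-1: G1=1 [stuck-at-1], G2=0, G3=1, G4=1, G5=1, G6=1, G7=0 → 0 — matches
Only G1 stuck-at-1 reproduces the observed 0.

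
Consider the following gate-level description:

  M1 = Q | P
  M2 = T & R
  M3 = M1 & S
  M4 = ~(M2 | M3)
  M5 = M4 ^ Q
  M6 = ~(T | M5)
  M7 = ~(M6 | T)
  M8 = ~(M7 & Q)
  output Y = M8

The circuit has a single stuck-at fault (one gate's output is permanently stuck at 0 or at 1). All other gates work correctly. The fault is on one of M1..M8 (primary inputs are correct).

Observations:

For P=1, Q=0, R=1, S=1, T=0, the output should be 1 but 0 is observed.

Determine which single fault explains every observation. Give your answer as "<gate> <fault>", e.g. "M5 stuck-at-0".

M8 stuck-at-0

Fault-free values for test 1 (P=1, Q=0, R=1, S=1, T=0): M1=1, M2=0, M3=1, M4=0, M5=0, M6=1, M7=0, M8=1, giving Y=1. Observed 0.
Test 1: faults giving observed 0 are {M8 stuck-at-0}.
Only M8 stuck-at-0 is consistent with every test.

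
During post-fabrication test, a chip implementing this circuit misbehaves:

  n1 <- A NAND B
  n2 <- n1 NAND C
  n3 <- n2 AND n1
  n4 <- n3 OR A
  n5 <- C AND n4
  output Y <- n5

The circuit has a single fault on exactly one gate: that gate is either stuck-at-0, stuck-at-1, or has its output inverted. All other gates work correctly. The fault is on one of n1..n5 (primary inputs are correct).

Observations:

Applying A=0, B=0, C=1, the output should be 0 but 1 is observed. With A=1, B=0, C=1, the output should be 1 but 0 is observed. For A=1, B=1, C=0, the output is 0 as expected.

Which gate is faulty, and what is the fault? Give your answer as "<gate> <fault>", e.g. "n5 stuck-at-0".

Fault-free values for test 1 (A=0, B=0, C=1): n1=1, n2=0, n3=0, n4=0, n5=0, giving Y=0. Observed 1.
Test 1: faults giving observed 1 are {n2 stuck-at-1, n2 inverted output, n3 stuck-at-1, n3 inverted output, n4 stuck-at-1, n4 inverted output, n5 stuck-at-1, n5 inverted output}.
Test 2 (A=1, B=0, C=1): fault-free n1=1, n2=0, n3=0, n4=1, n5=1 → 1; observed 0. Eliminates n2 stuck-at-1, n2 inverted output, n3 stuck-at-1, n3 inverted output, n4 stuck-at-1, n5 stuck-at-1.
Test 3 (A=1, B=1, C=0): fault-free n1=0, n2=1, n3=0, n4=1, n5=0 → 0; observed 0. Eliminates n5 inverted output.
Only n4 inverted output is consistent with every test.

n4 inverted output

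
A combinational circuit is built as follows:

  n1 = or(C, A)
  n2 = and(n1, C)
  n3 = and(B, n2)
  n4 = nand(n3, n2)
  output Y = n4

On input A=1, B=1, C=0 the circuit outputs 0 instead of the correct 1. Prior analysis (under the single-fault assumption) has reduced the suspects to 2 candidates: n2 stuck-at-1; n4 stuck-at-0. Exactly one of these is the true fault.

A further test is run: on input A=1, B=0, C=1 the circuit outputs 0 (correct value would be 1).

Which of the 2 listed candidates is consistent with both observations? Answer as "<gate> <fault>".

Evaluate each candidate on input A=1, B=0, C=1:
  n2 stuck-at-1: n1=1, n2=1 [stuck-at-1], n3=0, n4=1 → 1 — eliminated
  n4 stuck-at-0: n1=1, n2=1, n3=0, n4=0 [stuck-at-0] → 0 — matches
Only n4 stuck-at-0 reproduces the observed 0.

n4 stuck-at-0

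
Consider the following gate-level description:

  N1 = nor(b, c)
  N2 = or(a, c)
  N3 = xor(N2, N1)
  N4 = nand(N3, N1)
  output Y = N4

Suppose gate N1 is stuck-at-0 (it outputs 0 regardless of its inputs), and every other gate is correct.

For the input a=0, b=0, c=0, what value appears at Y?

Propagate with N1 forced: N1=0 [stuck-at-0], N2=0, N3=0, N4=1.
So Y = 1. (Without the fault it would be 0.)

1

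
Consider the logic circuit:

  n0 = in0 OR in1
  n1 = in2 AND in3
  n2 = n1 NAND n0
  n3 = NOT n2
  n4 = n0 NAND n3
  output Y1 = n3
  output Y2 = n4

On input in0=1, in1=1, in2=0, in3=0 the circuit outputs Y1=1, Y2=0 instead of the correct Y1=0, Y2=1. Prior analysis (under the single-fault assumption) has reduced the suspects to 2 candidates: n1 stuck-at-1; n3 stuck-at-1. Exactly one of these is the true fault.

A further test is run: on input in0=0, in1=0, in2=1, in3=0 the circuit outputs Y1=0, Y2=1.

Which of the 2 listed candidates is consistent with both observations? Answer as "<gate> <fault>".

n1 stuck-at-1

Evaluate each candidate on input in0=0, in1=0, in2=1, in3=0:
  n1 stuck-at-1: n0=0, n1=1 [stuck-at-1], n2=1, n3=0, n4=1 → Y1=0, Y2=1 — matches
  n3 stuck-at-1: n0=0, n1=0, n2=1, n3=1 [stuck-at-1], n4=1 → Y1=1, Y2=1 — eliminated
Only n1 stuck-at-1 reproduces the observed Y1=0, Y2=1.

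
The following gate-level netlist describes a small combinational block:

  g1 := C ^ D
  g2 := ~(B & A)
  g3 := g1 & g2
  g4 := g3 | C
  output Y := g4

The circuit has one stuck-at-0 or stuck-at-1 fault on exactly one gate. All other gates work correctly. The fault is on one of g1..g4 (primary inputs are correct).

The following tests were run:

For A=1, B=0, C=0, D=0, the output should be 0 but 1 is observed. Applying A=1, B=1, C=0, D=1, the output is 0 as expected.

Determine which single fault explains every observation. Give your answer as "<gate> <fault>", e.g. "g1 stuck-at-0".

Fault-free values for test 1 (A=1, B=0, C=0, D=0): g1=0, g2=1, g3=0, g4=0, giving Y=0. Observed 1.
Test 1: faults giving observed 1 are {g1 stuck-at-1, g3 stuck-at-1, g4 stuck-at-1}.
Test 2 (A=1, B=1, C=0, D=1): fault-free g1=1, g2=0, g3=0, g4=0 → 0; observed 0. Eliminates g3 stuck-at-1, g4 stuck-at-1.
Only g1 stuck-at-1 is consistent with every test.

g1 stuck-at-1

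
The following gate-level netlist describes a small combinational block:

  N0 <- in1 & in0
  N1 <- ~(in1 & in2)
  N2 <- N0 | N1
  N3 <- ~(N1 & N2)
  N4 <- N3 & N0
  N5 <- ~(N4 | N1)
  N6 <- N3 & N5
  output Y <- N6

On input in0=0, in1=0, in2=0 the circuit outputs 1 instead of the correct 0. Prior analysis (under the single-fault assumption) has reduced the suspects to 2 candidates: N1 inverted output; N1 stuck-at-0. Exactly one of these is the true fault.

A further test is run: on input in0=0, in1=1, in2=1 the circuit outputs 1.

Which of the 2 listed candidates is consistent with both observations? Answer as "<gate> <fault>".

N1 stuck-at-0

Evaluate each candidate on input in0=0, in1=1, in2=1:
  N1 inverted output: N0=0, N1=1 [inverted output], N2=1, N3=0, N4=0, N5=0, N6=0 → 0 — eliminated
  N1 stuck-at-0: N0=0, N1=0 [stuck-at-0], N2=0, N3=1, N4=0, N5=1, N6=1 → 1 — matches
Only N1 stuck-at-0 reproduces the observed 1.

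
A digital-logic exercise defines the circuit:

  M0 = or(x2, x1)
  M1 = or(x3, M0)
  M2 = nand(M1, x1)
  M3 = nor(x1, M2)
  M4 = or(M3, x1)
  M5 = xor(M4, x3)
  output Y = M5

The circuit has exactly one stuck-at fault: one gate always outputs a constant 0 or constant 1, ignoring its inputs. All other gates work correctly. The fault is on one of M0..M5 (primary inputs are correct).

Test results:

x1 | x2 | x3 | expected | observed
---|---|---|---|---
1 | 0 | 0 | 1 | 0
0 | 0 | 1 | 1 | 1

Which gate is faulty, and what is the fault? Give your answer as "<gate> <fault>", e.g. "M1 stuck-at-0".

M4 stuck-at-0

Fault-free values for test 1 (x1=1, x2=0, x3=0): M0=1, M1=1, M2=0, M3=0, M4=1, M5=1, giving Y=1. Observed 0.
Test 1: faults giving observed 0 are {M4 stuck-at-0, M5 stuck-at-0}.
Test 2 (x1=0, x2=0, x3=1): fault-free M0=0, M1=1, M2=1, M3=0, M4=0, M5=1 → 1; observed 1. Eliminates M5 stuck-at-0.
Only M4 stuck-at-0 is consistent with every test.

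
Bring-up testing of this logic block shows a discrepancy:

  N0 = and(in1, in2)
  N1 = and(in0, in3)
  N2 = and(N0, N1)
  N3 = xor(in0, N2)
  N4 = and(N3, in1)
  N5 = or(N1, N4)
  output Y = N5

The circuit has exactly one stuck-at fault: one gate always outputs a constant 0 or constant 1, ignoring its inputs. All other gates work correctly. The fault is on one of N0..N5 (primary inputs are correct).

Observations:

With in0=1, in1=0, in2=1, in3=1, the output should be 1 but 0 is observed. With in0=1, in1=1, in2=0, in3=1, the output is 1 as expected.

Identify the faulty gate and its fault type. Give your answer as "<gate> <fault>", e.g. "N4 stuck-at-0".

N1 stuck-at-0

Fault-free values for test 1 (in0=1, in1=0, in2=1, in3=1): N0=0, N1=1, N2=0, N3=1, N4=0, N5=1, giving Y=1. Observed 0.
Test 1: faults giving observed 0 are {N1 stuck-at-0, N5 stuck-at-0}.
Test 2 (in0=1, in1=1, in2=0, in3=1): fault-free N0=0, N1=1, N2=0, N3=1, N4=1, N5=1 → 1; observed 1. Eliminates N5 stuck-at-0.
Only N1 stuck-at-0 is consistent with every test.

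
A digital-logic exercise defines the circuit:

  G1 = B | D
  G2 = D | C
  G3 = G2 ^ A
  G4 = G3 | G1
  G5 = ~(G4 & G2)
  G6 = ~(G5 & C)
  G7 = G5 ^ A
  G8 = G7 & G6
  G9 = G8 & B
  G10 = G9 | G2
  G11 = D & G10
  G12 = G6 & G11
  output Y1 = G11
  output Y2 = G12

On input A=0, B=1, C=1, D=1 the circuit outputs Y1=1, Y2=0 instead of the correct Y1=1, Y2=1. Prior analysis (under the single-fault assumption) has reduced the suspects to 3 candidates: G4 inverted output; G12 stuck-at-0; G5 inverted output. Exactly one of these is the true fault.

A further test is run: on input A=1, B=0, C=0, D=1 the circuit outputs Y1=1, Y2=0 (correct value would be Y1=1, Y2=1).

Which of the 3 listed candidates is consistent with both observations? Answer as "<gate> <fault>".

G12 stuck-at-0

Evaluate each candidate on input A=1, B=0, C=0, D=1:
  G4 inverted output: G1=1, G2=1, G3=0, G4=0 [inverted output], G5=1, G6=1, G7=0, G8=0, G9=0, G10=1, G11=1, G12=1 → Y1=1, Y2=1 — eliminated
  G12 stuck-at-0: G1=1, G2=1, G3=0, G4=1, G5=0, G6=1, G7=1, G8=1, G9=0, G10=1, G11=1, G12=0 [stuck-at-0] → Y1=1, Y2=0 — matches
  G5 inverted output: G1=1, G2=1, G3=0, G4=1, G5=1 [inverted output], G6=1, G7=0, G8=0, G9=0, G10=1, G11=1, G12=1 → Y1=1, Y2=1 — eliminated
Only G12 stuck-at-0 reproduces the observed Y1=1, Y2=0.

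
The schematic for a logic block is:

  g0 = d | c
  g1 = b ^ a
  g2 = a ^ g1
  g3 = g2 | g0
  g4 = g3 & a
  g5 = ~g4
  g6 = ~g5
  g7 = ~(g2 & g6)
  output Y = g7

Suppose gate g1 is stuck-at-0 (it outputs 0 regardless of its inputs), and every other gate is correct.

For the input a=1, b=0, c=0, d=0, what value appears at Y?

Propagate with g1 forced: g0=0, g1=0 [stuck-at-0], g2=1, g3=1, g4=1, g5=0, g6=1, g7=0.
So Y = 0. (Without the fault it would be 1.)

0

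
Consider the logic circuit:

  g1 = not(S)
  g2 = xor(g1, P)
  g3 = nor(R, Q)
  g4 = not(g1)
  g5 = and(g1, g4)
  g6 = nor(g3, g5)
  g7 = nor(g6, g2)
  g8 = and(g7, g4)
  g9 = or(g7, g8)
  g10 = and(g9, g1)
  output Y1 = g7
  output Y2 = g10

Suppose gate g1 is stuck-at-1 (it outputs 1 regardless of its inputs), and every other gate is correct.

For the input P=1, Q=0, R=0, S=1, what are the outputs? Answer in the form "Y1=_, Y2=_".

Y1=1, Y2=1

Propagate with g1 forced: g1=1 [stuck-at-1], g2=0, g3=1, g4=0, g5=0, g6=0, g7=1, g8=0, g9=1, g10=1.
So the outputs are Y1=1, Y2=1. (Without the fault they would be Y1=0, Y2=0.)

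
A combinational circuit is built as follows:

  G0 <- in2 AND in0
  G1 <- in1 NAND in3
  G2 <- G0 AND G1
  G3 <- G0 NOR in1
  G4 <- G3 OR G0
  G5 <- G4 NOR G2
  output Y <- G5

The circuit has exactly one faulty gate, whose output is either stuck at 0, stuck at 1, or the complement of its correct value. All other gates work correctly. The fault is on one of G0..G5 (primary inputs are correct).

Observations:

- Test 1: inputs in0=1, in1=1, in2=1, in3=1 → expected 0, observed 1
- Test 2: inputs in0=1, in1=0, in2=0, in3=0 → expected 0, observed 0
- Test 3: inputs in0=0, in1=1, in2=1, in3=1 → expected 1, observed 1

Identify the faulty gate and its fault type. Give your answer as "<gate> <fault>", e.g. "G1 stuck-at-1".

Fault-free values for test 1 (in0=1, in1=1, in2=1, in3=1): G0=1, G1=0, G2=0, G3=0, G4=1, G5=0, giving Y=0. Observed 1.
Test 1: faults giving observed 1 are {G0 stuck-at-0, G0 inverted output, G4 stuck-at-0, G4 inverted output, G5 stuck-at-1, G5 inverted output}.
Test 2 (in0=1, in1=0, in2=0, in3=0): fault-free G0=0, G1=1, G2=0, G3=1, G4=1, G5=0 → 0; observed 0. Eliminates G4 stuck-at-0, G4 inverted output, G5 stuck-at-1, G5 inverted output.
Test 3 (in0=0, in1=1, in2=1, in3=1): fault-free G0=0, G1=0, G2=0, G3=0, G4=0, G5=1 → 1; observed 1. Eliminates G0 inverted output.
Only G0 stuck-at-0 is consistent with every test.

G0 stuck-at-0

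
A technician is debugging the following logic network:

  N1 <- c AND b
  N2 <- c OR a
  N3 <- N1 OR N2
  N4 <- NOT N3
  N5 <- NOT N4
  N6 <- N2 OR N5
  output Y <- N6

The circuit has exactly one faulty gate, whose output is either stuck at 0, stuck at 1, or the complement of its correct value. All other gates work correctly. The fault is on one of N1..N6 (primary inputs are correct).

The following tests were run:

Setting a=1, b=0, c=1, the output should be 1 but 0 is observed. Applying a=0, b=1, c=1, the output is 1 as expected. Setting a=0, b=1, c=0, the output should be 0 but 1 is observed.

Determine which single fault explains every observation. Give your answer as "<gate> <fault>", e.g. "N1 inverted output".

N2 inverted output

Fault-free values for test 1 (a=1, b=0, c=1): N1=0, N2=1, N3=1, N4=0, N5=1, N6=1, giving Y=1. Observed 0.
Test 1: faults giving observed 0 are {N2 stuck-at-0, N2 inverted output, N6 stuck-at-0, N6 inverted output}.
Test 2 (a=0, b=1, c=1): fault-free N1=1, N2=1, N3=1, N4=0, N5=1, N6=1 → 1; observed 1. Eliminates N6 stuck-at-0, N6 inverted output.
Test 3 (a=0, b=1, c=0): fault-free N1=0, N2=0, N3=0, N4=1, N5=0, N6=0 → 0; observed 1. Eliminates N2 stuck-at-0.
Only N2 inverted output is consistent with every test.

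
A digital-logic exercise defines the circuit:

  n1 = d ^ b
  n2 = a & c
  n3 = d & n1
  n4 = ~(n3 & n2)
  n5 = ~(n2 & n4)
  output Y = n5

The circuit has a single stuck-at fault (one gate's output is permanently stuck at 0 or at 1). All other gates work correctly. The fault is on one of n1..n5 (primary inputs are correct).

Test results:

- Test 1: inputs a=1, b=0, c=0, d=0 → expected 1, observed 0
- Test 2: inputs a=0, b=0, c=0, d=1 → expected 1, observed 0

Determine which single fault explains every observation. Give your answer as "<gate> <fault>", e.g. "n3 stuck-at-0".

n5 stuck-at-0

Fault-free values for test 1 (a=1, b=0, c=0, d=0): n1=0, n2=0, n3=0, n4=1, n5=1, giving Y=1. Observed 0.
Test 1: faults giving observed 0 are {n2 stuck-at-1, n5 stuck-at-0}.
Test 2 (a=0, b=0, c=0, d=1): fault-free n1=1, n2=0, n3=1, n4=1, n5=1 → 1; observed 0. Eliminates n2 stuck-at-1.
Only n5 stuck-at-0 is consistent with every test.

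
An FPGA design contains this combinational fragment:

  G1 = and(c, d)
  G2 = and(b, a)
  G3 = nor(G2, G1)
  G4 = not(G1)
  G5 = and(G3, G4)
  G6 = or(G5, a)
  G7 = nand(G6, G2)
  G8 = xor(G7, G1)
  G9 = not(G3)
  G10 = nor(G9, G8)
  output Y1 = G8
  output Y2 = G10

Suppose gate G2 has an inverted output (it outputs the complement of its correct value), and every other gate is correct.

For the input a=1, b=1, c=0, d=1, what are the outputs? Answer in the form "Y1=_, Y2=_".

Y1=1, Y2=0

Propagate with G2 forced: G1=0, G2=0 [inverted output], G3=1, G4=1, G5=1, G6=1, G7=1, G8=1, G9=0, G10=0.
So the outputs are Y1=1, Y2=0. (Without the fault they would be Y1=0, Y2=0.)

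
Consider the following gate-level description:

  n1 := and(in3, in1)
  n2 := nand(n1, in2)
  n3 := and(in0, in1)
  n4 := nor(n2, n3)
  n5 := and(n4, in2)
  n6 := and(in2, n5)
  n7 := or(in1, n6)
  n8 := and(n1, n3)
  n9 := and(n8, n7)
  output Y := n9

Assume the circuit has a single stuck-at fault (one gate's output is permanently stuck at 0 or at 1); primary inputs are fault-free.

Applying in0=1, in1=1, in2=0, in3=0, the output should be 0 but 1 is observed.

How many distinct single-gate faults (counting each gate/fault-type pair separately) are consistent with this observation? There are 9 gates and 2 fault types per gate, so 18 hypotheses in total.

3

Fault-free: n1=0, n2=1, n3=1, n4=0, n5=0, n6=0, n7=1, n8=0, n9=0 → 0. Observed 1.
  n1: stuck-at-1 ✓; others ✗
  n2: none of the 2 fault types match ✗
  n3: none of the 2 fault types match ✗
  n4: none of the 2 fault types match ✗
  n5: none of the 2 fault types match ✗
  n6: none of the 2 fault types match ✗
  n7: none of the 2 fault types match ✗
  n8: stuck-at-1 ✓; others ✗
  n9: stuck-at-1 ✓; others ✗
Consistent faults: {n1 stuck-at-1, n8 stuck-at-1, n9 stuck-at-1} — 3 in all.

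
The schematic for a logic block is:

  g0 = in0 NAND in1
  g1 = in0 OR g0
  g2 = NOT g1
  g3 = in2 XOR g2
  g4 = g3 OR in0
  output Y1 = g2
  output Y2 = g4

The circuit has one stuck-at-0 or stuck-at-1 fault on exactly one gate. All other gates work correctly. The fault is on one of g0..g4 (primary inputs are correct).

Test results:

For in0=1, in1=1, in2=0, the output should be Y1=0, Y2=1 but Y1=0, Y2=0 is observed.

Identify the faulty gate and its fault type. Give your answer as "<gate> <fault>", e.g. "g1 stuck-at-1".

Fault-free values for test 1 (in0=1, in1=1, in2=0): g0=0, g1=1, g2=0, g3=0, g4=1, giving Y1=0, Y2=1. Observed Y1=0, Y2=0.
Test 1: faults giving observed Y1=0, Y2=0 are {g4 stuck-at-0}.
Only g4 stuck-at-0 is consistent with every test.

g4 stuck-at-0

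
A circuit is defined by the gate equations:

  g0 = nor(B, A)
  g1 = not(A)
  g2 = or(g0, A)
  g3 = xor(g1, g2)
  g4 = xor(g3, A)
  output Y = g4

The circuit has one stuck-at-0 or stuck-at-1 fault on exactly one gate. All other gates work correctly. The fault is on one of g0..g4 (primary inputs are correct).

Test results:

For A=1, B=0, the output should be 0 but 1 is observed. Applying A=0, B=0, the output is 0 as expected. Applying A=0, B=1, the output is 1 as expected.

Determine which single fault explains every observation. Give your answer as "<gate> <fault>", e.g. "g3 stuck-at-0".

g1 stuck-at-1

Fault-free values for test 1 (A=1, B=0): g0=0, g1=0, g2=1, g3=1, g4=0, giving Y=0. Observed 1.
Test 1: faults giving observed 1 are {g1 stuck-at-1, g2 stuck-at-0, g3 stuck-at-0, g4 stuck-at-1}.
Test 2 (A=0, B=0): fault-free g0=1, g1=1, g2=1, g3=0, g4=0 → 0; observed 0. Eliminates g2 stuck-at-0, g4 stuck-at-1.
Test 3 (A=0, B=1): fault-free g0=0, g1=1, g2=0, g3=1, g4=1 → 1; observed 1. Eliminates g3 stuck-at-0.
Only g1 stuck-at-1 is consistent with every test.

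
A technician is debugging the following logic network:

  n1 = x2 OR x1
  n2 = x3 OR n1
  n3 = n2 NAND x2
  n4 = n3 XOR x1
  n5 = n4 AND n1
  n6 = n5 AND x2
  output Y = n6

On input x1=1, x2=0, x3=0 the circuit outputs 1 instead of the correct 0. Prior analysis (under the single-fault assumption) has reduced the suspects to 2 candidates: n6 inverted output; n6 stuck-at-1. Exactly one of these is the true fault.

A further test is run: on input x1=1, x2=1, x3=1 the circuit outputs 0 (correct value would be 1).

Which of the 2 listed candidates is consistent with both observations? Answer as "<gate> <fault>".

n6 inverted output

Evaluate each candidate on input x1=1, x2=1, x3=1:
  n6 inverted output: n1=1, n2=1, n3=0, n4=1, n5=1, n6=0 [inverted output] → 0 — matches
  n6 stuck-at-1: n1=1, n2=1, n3=0, n4=1, n5=1, n6=1 [stuck-at-1] → 1 — eliminated
Only n6 inverted output reproduces the observed 0.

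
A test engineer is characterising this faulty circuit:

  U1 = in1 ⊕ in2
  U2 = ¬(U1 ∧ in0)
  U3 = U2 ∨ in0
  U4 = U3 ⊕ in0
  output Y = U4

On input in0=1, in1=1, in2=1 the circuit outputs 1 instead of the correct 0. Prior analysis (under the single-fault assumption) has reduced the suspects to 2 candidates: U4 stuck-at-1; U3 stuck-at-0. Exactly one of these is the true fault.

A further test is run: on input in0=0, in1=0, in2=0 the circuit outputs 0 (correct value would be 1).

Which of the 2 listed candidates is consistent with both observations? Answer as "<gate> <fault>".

Evaluate each candidate on input in0=0, in1=0, in2=0:
  U4 stuck-at-1: U1=0, U2=1, U3=1, U4=1 [stuck-at-1] → 1 — eliminated
  U3 stuck-at-0: U1=0, U2=1, U3=0 [stuck-at-0], U4=0 → 0 — matches
Only U3 stuck-at-0 reproduces the observed 0.

U3 stuck-at-0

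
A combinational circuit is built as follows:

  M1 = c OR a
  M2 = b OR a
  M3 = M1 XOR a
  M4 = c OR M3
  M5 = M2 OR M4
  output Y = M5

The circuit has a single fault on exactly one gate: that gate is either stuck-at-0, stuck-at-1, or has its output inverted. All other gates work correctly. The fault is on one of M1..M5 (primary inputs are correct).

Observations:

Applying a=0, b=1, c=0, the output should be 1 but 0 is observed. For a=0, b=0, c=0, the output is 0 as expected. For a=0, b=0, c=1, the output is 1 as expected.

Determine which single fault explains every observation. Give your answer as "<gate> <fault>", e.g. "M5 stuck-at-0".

Fault-free values for test 1 (a=0, b=1, c=0): M1=0, M2=1, M3=0, M4=0, M5=1, giving Y=1. Observed 0.
Test 1: faults giving observed 0 are {M2 stuck-at-0, M2 inverted output, M5 stuck-at-0, M5 inverted output}.
Test 2 (a=0, b=0, c=0): fault-free M1=0, M2=0, M3=0, M4=0, M5=0 → 0; observed 0. Eliminates M2 inverted output, M5 inverted output.
Test 3 (a=0, b=0, c=1): fault-free M1=1, M2=0, M3=1, M4=1, M5=1 → 1; observed 1. Eliminates M5 stuck-at-0.
Only M2 stuck-at-0 is consistent with every test.

M2 stuck-at-0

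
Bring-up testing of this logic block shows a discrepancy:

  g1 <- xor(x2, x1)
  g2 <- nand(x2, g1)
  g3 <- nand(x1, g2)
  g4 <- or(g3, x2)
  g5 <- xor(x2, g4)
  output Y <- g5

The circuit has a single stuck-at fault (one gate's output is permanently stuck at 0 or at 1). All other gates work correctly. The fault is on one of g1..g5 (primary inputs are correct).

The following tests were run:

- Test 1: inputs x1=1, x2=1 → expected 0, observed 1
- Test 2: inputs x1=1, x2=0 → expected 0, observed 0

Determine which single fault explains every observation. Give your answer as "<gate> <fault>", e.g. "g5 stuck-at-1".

g4 stuck-at-0

Fault-free values for test 1 (x1=1, x2=1): g1=0, g2=1, g3=0, g4=1, g5=0, giving Y=0. Observed 1.
Test 1: faults giving observed 1 are {g4 stuck-at-0, g5 stuck-at-1}.
Test 2 (x1=1, x2=0): fault-free g1=1, g2=1, g3=0, g4=0, g5=0 → 0; observed 0. Eliminates g5 stuck-at-1.
Only g4 stuck-at-0 is consistent with every test.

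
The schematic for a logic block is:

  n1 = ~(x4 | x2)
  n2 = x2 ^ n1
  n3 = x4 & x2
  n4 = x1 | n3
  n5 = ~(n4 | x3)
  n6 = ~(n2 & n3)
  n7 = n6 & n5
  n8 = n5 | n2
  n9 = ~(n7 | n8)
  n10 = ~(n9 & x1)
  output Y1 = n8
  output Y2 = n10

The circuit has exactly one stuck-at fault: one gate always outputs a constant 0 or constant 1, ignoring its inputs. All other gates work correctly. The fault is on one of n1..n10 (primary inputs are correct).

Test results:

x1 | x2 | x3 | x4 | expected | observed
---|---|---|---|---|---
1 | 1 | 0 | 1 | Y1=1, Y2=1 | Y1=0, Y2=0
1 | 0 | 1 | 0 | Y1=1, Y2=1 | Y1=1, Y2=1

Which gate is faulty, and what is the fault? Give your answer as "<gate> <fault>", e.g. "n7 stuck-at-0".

Fault-free values for test 1 (x1=1, x2=1, x3=0, x4=1): n1=0, n2=1, n3=1, n4=1, n5=0, n6=0, n7=0, n8=1, n9=0, n10=1, giving Y1=1, Y2=1. Observed Y1=0, Y2=0.
Test 1: faults giving observed Y1=0, Y2=0 are {n1 stuck-at-1, n2 stuck-at-0, n8 stuck-at-0}.
Test 2 (x1=1, x2=0, x3=1, x4=0): fault-free n1=1, n2=1, n3=0, n4=1, n5=0, n6=1, n7=0, n8=1, n9=0, n10=1 → Y1=1, Y2=1; observed Y1=1, Y2=1. Eliminates n2 stuck-at-0, n8 stuck-at-0.
Only n1 stuck-at-1 is consistent with every test.

n1 stuck-at-1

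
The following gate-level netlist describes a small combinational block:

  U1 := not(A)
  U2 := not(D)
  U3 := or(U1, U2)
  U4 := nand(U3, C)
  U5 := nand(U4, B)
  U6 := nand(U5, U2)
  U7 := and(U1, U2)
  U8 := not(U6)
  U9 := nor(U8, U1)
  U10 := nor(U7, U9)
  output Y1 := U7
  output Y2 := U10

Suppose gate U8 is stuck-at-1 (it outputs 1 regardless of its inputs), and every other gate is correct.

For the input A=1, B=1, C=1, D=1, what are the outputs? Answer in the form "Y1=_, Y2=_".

Propagate with U8 forced: U1=0, U2=0, U3=0, U4=1, U5=0, U6=1, U7=0, U8=1 [stuck-at-1], U9=0, U10=1.
So the outputs are Y1=0, Y2=1. (Without the fault they would be Y1=0, Y2=0.)

Y1=0, Y2=1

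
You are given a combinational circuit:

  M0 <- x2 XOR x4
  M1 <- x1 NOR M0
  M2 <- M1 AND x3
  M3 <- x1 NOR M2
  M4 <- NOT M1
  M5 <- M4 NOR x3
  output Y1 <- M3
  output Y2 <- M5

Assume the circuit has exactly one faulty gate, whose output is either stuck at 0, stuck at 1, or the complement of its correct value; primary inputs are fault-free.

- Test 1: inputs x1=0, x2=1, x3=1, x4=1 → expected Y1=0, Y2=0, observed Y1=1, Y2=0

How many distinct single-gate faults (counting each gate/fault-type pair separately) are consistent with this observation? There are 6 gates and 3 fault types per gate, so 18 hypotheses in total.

Fault-free: M0=0, M1=1, M2=1, M3=0, M4=0, M5=0 → Y1=0, Y2=0. Observed Y1=1, Y2=0.
  M0: stuck-at-1, inverted output ✓; others ✗
  M1: stuck-at-0, inverted output ✓; others ✗
  M2: stuck-at-0, inverted output ✓; others ✗
  M3: stuck-at-1, inverted output ✓; others ✗
  M4: none of the 3 fault types match ✗
  M5: none of the 3 fault types match ✗
Consistent faults: {M0 stuck-at-1, M0 inverted output, M1 stuck-at-0, M1 inverted output, M2 stuck-at-0, M2 inverted output, M3 stuck-at-1, M3 inverted output} — 8 in all.

8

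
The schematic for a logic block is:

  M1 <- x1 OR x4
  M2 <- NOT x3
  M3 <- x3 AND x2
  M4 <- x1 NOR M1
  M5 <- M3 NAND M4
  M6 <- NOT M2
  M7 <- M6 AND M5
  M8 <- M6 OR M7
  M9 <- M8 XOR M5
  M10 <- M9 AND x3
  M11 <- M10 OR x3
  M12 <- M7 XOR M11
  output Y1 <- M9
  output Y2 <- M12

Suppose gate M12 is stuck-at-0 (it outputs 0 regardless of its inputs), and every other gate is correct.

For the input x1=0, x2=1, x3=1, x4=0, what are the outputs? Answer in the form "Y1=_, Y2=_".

Propagate with M12 forced: M1=0, M2=0, M3=1, M4=1, M5=0, M6=1, M7=0, M8=1, M9=1, M10=1, M11=1, M12=0 [stuck-at-0].
So the outputs are Y1=1, Y2=0. (Without the fault they would be Y1=1, Y2=1.)

Y1=1, Y2=0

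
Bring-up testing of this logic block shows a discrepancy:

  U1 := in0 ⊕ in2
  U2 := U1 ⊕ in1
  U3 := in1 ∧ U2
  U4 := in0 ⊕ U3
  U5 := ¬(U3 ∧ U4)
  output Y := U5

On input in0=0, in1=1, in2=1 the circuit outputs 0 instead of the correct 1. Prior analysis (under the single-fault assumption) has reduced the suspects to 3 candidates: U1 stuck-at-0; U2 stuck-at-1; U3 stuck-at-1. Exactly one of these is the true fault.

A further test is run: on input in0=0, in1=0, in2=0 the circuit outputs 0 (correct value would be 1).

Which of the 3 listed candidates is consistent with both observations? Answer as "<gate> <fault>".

U3 stuck-at-1

Evaluate each candidate on input in0=0, in1=0, in2=0:
  U1 stuck-at-0: U1=0 [stuck-at-0], U2=0, U3=0, U4=0, U5=1 → 1 — eliminated
  U2 stuck-at-1: U1=0, U2=1 [stuck-at-1], U3=0, U4=0, U5=1 → 1 — eliminated
  U3 stuck-at-1: U1=0, U2=0, U3=1 [stuck-at-1], U4=1, U5=0 → 0 — matches
Only U3 stuck-at-1 reproduces the observed 0.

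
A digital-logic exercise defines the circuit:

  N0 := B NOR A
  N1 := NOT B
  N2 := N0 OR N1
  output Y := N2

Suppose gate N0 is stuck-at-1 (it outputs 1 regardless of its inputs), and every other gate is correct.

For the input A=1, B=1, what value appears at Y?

1

Propagate with N0 forced: N0=1 [stuck-at-1], N1=0, N2=1.
So Y = 1. (Without the fault it would be 0.)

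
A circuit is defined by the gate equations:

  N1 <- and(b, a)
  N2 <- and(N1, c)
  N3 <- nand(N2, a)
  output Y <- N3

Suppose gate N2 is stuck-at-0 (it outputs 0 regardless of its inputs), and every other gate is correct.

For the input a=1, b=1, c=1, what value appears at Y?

1

Propagate with N2 forced: N1=1, N2=0 [stuck-at-0], N3=1.
So Y = 1. (Without the fault it would be 0.)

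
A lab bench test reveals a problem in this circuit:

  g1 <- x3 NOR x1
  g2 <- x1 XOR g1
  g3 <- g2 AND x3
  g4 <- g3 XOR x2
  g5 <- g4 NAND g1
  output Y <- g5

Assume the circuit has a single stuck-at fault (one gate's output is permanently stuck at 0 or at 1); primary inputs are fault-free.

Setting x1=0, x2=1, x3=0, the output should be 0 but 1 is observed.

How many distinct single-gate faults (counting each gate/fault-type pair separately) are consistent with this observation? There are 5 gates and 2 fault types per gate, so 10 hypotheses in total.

Fault-free: g1=1, g2=1, g3=0, g4=1, g5=0 → 0. Observed 1.
  g1 stuck-at-0: output 1 ✓
  g1 stuck-at-1: output 0 ✗
  g2 stuck-at-0: output 0 ✗
  g2 stuck-at-1: output 0 ✗
  g3 stuck-at-0: output 0 ✗
  g3 stuck-at-1: output 1 ✓
  g4 stuck-at-0: output 1 ✓
  g4 stuck-at-1: output 0 ✗
  g5 stuck-at-0: output 0 ✗
  g5 stuck-at-1: output 1 ✓
Consistent faults: {g1 stuck-at-0, g3 stuck-at-1, g4 stuck-at-0, g5 stuck-at-1} — 4 in all.

4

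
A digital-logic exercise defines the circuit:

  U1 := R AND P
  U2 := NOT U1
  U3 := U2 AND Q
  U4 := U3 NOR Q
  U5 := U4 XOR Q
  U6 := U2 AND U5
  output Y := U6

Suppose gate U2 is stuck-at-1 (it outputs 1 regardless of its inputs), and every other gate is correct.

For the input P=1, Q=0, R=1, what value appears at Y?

Propagate with U2 forced: U1=1, U2=1 [stuck-at-1], U3=0, U4=1, U5=1, U6=1.
So Y = 1. (Without the fault it would be 0.)

1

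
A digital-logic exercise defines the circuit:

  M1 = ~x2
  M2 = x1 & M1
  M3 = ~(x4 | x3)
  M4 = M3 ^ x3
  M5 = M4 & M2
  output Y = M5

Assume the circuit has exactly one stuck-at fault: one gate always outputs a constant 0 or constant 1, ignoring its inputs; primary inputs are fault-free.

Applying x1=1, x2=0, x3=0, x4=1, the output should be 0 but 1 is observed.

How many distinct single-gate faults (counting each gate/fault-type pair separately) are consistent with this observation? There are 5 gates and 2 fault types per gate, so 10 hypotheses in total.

3

Fault-free: M1=1, M2=1, M3=0, M4=0, M5=0 → 0. Observed 1.
  M1 stuck-at-0: output 0 ✗
  M1 stuck-at-1: output 0 ✗
  M2 stuck-at-0: output 0 ✗
  M2 stuck-at-1: output 0 ✗
  M3 stuck-at-0: output 0 ✗
  M3 stuck-at-1: output 1 ✓
  M4 stuck-at-0: output 0 ✗
  M4 stuck-at-1: output 1 ✓
  M5 stuck-at-0: output 0 ✗
  M5 stuck-at-1: output 1 ✓
Consistent faults: {M3 stuck-at-1, M4 stuck-at-1, M5 stuck-at-1} — 3 in all.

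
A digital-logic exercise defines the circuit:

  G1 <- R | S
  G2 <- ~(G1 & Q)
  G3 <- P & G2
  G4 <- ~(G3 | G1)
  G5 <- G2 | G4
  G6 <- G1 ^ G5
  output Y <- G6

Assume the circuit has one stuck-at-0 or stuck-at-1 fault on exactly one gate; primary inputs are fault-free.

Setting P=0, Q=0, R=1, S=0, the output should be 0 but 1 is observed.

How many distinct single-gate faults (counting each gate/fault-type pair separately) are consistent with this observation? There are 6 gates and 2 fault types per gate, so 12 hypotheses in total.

4

Fault-free: G1=1, G2=1, G3=0, G4=0, G5=1, G6=0 → 0. Observed 1.
  G1 stuck-at-0: output 1 ✓
  G1 stuck-at-1: output 0 ✗
  G2 stuck-at-0: output 1 ✓
  G2 stuck-at-1: output 0 ✗
  G3 stuck-at-0: output 0 ✗
  G3 stuck-at-1: output 0 ✗
  G4 stuck-at-0: output 0 ✗
  G4 stuck-at-1: output 0 ✗
  G5 stuck-at-0: output 1 ✓
  G5 stuck-at-1: output 0 ✗
  G6 stuck-at-0: output 0 ✗
  G6 stuck-at-1: output 1 ✓
Consistent faults: {G1 stuck-at-0, G2 stuck-at-0, G5 stuck-at-0, G6 stuck-at-1} — 4 in all.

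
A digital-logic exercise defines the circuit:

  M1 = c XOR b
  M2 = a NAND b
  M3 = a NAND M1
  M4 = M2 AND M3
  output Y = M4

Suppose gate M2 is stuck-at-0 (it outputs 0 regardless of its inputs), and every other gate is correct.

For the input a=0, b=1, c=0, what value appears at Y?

0

Propagate with M2 forced: M1=1, M2=0 [stuck-at-0], M3=1, M4=0.
So Y = 0. (Without the fault it would be 1.)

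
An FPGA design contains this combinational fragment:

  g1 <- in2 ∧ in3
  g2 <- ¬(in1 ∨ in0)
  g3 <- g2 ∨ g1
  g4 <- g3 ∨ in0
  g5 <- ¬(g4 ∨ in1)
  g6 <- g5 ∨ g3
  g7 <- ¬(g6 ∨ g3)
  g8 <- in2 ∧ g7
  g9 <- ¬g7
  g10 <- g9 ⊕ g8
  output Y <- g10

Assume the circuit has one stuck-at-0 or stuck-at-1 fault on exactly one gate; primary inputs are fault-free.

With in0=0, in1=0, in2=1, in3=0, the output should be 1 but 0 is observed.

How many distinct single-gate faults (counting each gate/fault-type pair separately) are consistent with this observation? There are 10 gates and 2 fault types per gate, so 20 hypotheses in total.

3

Fault-free: g1=0, g2=1, g3=1, g4=1, g5=0, g6=1, g7=0, g8=0, g9=1, g10=1 → 1. Observed 0.
  g1: none of the 2 fault types match ✗
  g2: none of the 2 fault types match ✗
  g3: none of the 2 fault types match ✗
  g4: none of the 2 fault types match ✗
  g5: none of the 2 fault types match ✗
  g6: none of the 2 fault types match ✗
  g7: none of the 2 fault types match ✗
  g8: stuck-at-1 ✓; others ✗
  g9: stuck-at-0 ✓; others ✗
  g10: stuck-at-0 ✓; others ✗
Consistent faults: {g8 stuck-at-1, g9 stuck-at-0, g10 stuck-at-0} — 3 in all.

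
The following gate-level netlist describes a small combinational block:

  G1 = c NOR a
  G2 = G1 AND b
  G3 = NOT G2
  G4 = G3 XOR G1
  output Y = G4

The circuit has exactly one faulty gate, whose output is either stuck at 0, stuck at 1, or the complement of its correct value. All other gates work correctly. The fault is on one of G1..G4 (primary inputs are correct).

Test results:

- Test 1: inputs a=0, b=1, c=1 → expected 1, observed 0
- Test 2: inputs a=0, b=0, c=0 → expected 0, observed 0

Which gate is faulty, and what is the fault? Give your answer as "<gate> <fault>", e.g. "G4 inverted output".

G4 stuck-at-0

Fault-free values for test 1 (a=0, b=1, c=1): G1=0, G2=0, G3=1, G4=1, giving Y=1. Observed 0.
Test 1: faults giving observed 0 are {G2 stuck-at-1, G2 inverted output, G3 stuck-at-0, G3 inverted output, G4 stuck-at-0, G4 inverted output}.
Test 2 (a=0, b=0, c=0): fault-free G1=1, G2=0, G3=1, G4=0 → 0; observed 0. Eliminates G2 stuck-at-1, G2 inverted output, G3 stuck-at-0, G3 inverted output, G4 inverted output.
Only G4 stuck-at-0 is consistent with every test.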